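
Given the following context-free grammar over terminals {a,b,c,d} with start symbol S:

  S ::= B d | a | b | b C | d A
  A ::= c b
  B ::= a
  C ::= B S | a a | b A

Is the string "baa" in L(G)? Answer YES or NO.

Convert to CNF:
  S -> B T3 | T1 C | T3 A | a | b
  A -> T0 T1
  B -> a
  C -> B S | T1 A | T2 T2
  T0 -> c
  T1 -> b
  T2 -> a
  T3 -> d

CYK table (by increasing span):
  T[0,0] 'b' = {S,T1}  orig:{S}
  T[1,1] 'a' = {B,S,T2}  orig:{B,S}
  T[2,2] 'a' = {B,S,T2}  orig:{B,S}
  T[0,1] 'ba' = ∅
  T[1,2] 'aa' = {C}
  T[0,2] 'baa' = {S}

S ∈ T[0,2] ⇒ YES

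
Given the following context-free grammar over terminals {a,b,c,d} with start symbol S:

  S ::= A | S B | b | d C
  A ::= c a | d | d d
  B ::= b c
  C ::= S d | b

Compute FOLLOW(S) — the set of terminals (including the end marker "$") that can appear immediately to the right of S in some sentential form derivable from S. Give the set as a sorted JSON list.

Compute FIRST by fixpoint:
iter 1:
  A via A→c a: +{c}
  A via A→d: +{d}
  B via B→b c: +{b}
  C via C→b: +{b}
  S via S→A: +{c,d}
  S via S→b: +{b}
  FIRST[S]={b,c,d}  FIRST[A]={c,d}  FIRST[B]={b}  FIRST[C]={b}
iter 2:
  C via C→S d: +{c,d}
  FIRST[S]={b,c,d}  FIRST[A]={c,d}  FIRST[B]={b}  FIRST[C]={b,c,d}
iter 3: (stable)
  FIRST[S]={b,c,d}  FIRST[A]={c,d}  FIRST[B]={b}  FIRST[C]={b,c,d}

Compute FOLLOW by fixpoint:
initialize: $ ∈ FOLLOW(S)
round 1:
  C→S d: FOLLOW(S) ⊇ FIRST(d) = {d}; new: +{d}
  S→A: FOLLOW(A) ⊇ FOLLOW(S) ⊇ {$,d}; new: +{$,d}
  S→S B: FOLLOW(S) ⊇ FIRST(B) = {b}; new: +{b}
  S→S B: FOLLOW(B) ⊇ FOLLOW(S) ⊇ {$,b,d}; new: +{$,b,d}
  S→d C: FOLLOW(C) ⊇ FOLLOW(S) ⊇ {$,b,d}; new: +{$,b,d}
  FOLLOW(S)={$,b,d}  FOLLOW(A)={$,d}  FOLLOW(B)={$,b,d}  FOLLOW(C)={$,b,d}
round 2:
  S→A: FOLLOW(A) ⊇ FOLLOW(S) ⊇ {$,b,d}; new: +{b}
  FOLLOW(S)={$,b,d}  FOLLOW(A)={$,b,d}  FOLLOW(B)={$,b,d}  FOLLOW(C)={$,b,d}
round 3: (stable)
  FOLLOW(S)={$,b,d}  FOLLOW(A)={$,b,d}  FOLLOW(B)={$,b,d}  FOLLOW(C)={$,b,d}

FOLLOW(S) = ["$", "b", "d"]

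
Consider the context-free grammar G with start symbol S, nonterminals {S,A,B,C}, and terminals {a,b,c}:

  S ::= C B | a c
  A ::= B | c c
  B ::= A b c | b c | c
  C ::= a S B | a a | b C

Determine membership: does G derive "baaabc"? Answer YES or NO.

CNF form of G:
  S -> C B | T2 T1
  A -> A X3 | T0 T1 | T1 T1 | c
  B -> A X4 | T0 T1 | c
  C -> T0 C | T2 T2 | T2 X5
  T0 -> b
  T1 -> c
  T2 -> a
  X3 -> T0 T1
  X4 -> T0 T1
  X5 -> S B

CYK fill:
  T[0,0] 'b' = {T0}  orig:{}
  T[1,1] 'a' = {T2}  orig:{}
  T[2,2] 'a' = {T2}  orig:{}
  T[3,3] 'a' = {T2}  orig:{}
  T[4,4] 'b' = {T0}  orig:{}
  T[5,5] 'c' = {A,B,T1}  orig:{A,B}
  T[0,1] 'ba' = ∅
  T[1,2] 'aa' = {C}
  T[2,3] 'aa' = {C}
  T[3,4] 'ab' = ∅
  T[4,5] 'bc' = {A,B,X3,X4}  orig:{A,B}
  T[0,2] 'baa' = {C}
  T[1,3] 'aaa' = ∅
  T[2,4] 'aab' = ∅
  T[3,5] 'abc' = ∅
  T[0,3] 'baaa' = ∅
  T[1,4] 'aaab' = ∅
  T[2,5] 'aabc' = {S}
  T[0,4] 'baaab' = ∅
  T[1,5] 'aaabc' = ∅
  T[0,5] 'baaabc' = ∅

S ∉ T[0,5] ⇒ NO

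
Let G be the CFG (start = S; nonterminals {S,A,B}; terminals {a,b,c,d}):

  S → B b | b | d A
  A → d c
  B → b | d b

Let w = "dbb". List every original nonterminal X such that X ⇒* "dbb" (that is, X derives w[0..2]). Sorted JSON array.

CNF form of G:
  S -> B T2 | T0 A | b
  A -> T0 T1
  B -> T0 T2 | b
  T0 -> d
  T1 -> c
  T2 -> b

CYK table (by increasing span) — only the sub-triangle for w[0..2]:
  [0..0]={T0}  "d"  orig:{}
  [1..1]={B,S,T2}  "b"  orig:{B,S}
  [2..2]={B,S,T2}  "b"  orig:{B,S}
  [0..1]={B}  "db"
  [1..2]={S}  "bb"
  [0..2]={S}  "dbb"

Original NTs in T[0,2] deriving "dbb": ["S"]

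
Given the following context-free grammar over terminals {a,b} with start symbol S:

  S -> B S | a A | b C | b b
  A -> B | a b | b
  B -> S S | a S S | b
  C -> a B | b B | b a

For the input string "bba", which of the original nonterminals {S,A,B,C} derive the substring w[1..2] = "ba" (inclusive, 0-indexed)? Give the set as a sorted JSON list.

CNF form of G:
  S -> B S | T0 A | T1 C | T1 T1
  A -> S S | T0 T1 | T0 X2 | b
  B -> S S | T0 X3 | b
  C -> T0 B | T1 B | T1 T0
  T0 -> a
  T1 -> b
  X2 -> S S
  X3 -> S S

Fill CYK table bottom-up — only the sub-triangle for w[1..2]:
  [1..1]={A,B,T1}  "b"  orig:{A,B}
  [2..2]={T0}  "a"  orig:{}
  [1..2]={C}  "ba"

Original NTs in T[1,2] deriving "ba": ["C"]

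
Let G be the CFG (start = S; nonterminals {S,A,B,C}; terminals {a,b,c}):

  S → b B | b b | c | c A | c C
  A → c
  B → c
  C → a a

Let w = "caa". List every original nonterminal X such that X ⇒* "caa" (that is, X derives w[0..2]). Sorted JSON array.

Convert to CNF:
  S -> T1 B | T1 T1 | T2 A | T2 C | c
  A -> c
  B -> c
  C -> T0 T0
  T0 -> a
  T1 -> b
  T2 -> c

CYK fill (cells [i..j] with 0 ≤ i ≤ j ≤ 2 only):
  T[0,0] 'c' = {A,B,S,T2}  orig:{A,B,S}
  T[1,1] 'a' = {T0}  orig:{}
  T[2,2] 'a' = {T0}  orig:{}
  T[0,1] 'ca' = ∅
  T[1,2] 'aa' = {C}
  T[0,2] 'caa' = {S}

Original NTs in T[0,2] deriving "caa": ["S"]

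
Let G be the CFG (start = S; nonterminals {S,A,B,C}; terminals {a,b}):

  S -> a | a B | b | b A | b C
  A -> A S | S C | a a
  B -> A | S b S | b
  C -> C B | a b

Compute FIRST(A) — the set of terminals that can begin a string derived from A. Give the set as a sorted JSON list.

FIRST iteration:
[1]
  A via A→a a: +{a}
  B via B→A: +{a}
  B via B→b: +{b}
  C via C→a b: +{a}
  S via S→a: +{a}
  S via S→b: +{b}
  FIRST(S)={a,b}  FIRST(A)={a}  FIRST(B)={a,b}  FIRST(C)={a}
[2]
  A via A→S C: +{b}
  FIRST(S)={a,b}  FIRST(A)={a,b}  FIRST(B)={a,b}  FIRST(C)={a}
[3] — fixpoint
  FIRST(S)={a,b}  FIRST(A)={a,b}  FIRST(B)={a,b}  FIRST(C)={a}

FIRST(A) = ["a", "b"]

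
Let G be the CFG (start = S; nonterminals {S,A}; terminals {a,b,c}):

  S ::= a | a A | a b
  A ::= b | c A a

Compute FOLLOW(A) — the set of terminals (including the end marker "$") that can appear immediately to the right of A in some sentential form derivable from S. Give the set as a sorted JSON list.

Compute FIRST by fixpoint:
iter 1:
  A via A→b: +{b}
  A via A→c A a: +{c}
  S via S→a: +{a}
  FIRST[S]={a}  FIRST[A]={b,c}
iter 2: (stable)
  FIRST[S]={a}  FIRST[A]={b,c}

FOLLOW sets:
seed FOLLOW(S) with $
[1]
  A→c A a: FOLLOW(A) ⊇ FIRST(a) = {a}; new: +{a}
  S→a A: FOLLOW(A) ⊇ FOLLOW(S) ⊇ {$}; new: +{$}
  S: {$}  A: {$,a}
[2] — fixpoint
  S: {$}  A: {$,a}

FOLLOW(A) = ["$", "a"]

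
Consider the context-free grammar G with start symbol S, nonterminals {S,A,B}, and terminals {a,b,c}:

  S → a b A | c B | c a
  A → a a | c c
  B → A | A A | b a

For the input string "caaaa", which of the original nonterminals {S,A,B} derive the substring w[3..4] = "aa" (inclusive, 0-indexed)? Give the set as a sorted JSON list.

Convert to CNF:
  S -> T0 X3 | T1 B | T1 T0
  A -> T0 T0 | T1 T1
  B -> A A | T0 T0 | T1 T1 | T2 T0
  T0 -> a
  T1 -> c
  T2 -> b
  X3 -> T2 A

CYK fill, restricted to cells inside w[3..4]:
  cell(3,3) a: {T0}  orig:{}
  cell(4,4) a: {T0}  orig:{}
  cell(3,4) aa: {A,B}

Original NTs in T[3,4] deriving "aa": ["A", "B"]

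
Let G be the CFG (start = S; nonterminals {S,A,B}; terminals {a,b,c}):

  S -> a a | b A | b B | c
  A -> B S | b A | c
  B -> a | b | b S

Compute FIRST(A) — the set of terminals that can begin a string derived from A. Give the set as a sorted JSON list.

FIRST sets, iterate to fixpoint:
[1]
  A via A→b A: +{b}
  A via A→c: +{c}
  B via B→a: +{a}
  B via B→b: +{b}
  S via S→a a: +{a}
  S via S→b A: +{b}
  S via S→c: +{c}
  FIRST[S]={a,b,c}  FIRST[A]={b,c}  FIRST[B]={a,b}
[2]
  A via A→B S: +{a}
  FIRST[S]={a,b,c}  FIRST[A]={a,b,c}  FIRST[B]={a,b}
[3] done
  FIRST[S]={a,b,c}  FIRST[A]={a,b,c}  FIRST[B]={a,b}

FIRST(A) = ["a", "b", "c"]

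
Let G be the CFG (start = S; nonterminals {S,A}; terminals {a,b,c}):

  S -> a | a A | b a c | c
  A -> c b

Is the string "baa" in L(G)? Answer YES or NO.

CNF form of G:
  S -> T1 X3 | T2 A | a | c
  A -> T0 T1
  T0 -> c
  T1 -> b
  T2 -> a
  X3 -> T2 T0

Fill CYK table bottom-up:
  [0..0]={T1}  "b"  orig:{}
  [1..1]={S,T2}  "a"  orig:{S}
  [2..2]={S,T2}  "a"  orig:{S}
  [0..1]=∅  "ba"
  [1..2]=∅  "aa"
  [0..2]=∅  "baa"

S ∉ T[0,2] ⇒ NO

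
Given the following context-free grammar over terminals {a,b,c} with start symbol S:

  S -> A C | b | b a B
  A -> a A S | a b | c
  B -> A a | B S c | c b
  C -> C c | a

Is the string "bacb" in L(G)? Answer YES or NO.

Convert to CNF:
  S -> A C | T1 X5 | b
  A -> T0 T1 | T0 X3 | c
  B -> A T0 | B X4 | T2 T1
  C -> C T2 | a
  T0 -> a
  T1 -> b
  T2 -> c
  X3 -> A S
  X4 -> S T2
  X5 -> T0 B

CYK fill:
  cell(0,0) b: {S,T1}  orig:{S}
  cell(1,1) a: {C,T0}  orig:{C}
  cell(2,2) c: {A,T2}  orig:{A}
  cell(3,3) b: {S,T1}  orig:{S}
  cell(0,1) ba: ∅
  cell(1,2) ac: {C}
  cell(2,3) cb: {B,X3}  orig:{B}
  cell(0,2) bac: ∅
  cell(1,3) acb: {A,X5}  orig:{A}
  cell(0,3) bacb: {S}

S ∈ T[0,3] ⇒ YES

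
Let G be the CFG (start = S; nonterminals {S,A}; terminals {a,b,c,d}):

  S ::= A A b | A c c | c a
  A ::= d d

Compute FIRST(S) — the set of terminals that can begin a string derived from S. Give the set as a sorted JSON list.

FIRST sets, iterate to fixpoint:
[1]
  A via A→d d: +{d}
  S via S→A A b: +{d}
  S via S→c a: +{c}
  FIRST(S)={c,d}  FIRST(A)={d}
[2] done
  FIRST(S)={c,d}  FIRST(A)={d}

FIRST(S) = ["c", "d"]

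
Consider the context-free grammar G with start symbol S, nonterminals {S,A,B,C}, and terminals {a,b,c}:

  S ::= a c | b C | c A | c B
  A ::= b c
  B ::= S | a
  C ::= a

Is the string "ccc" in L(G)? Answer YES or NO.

CNF form of G:
  S -> T0 C | T1 A | T1 B | T2 T1
  A -> T0 T1
  B -> T0 C | T1 A | T1 B | T2 T1 | a
  C -> a
  T0 -> b
  T1 -> c
  T2 -> a

CYK table (by increasing span):
  T[0,0] 'c' = {T1}  orig:{}
  T[1,1] 'c' = {T1}  orig:{}
  T[2,2] 'c' = {T1}  orig:{}
  T[0,1] 'cc' = ∅
  T[1,2] 'cc' = ∅
  T[0,2] 'ccc' = ∅

S ∉ T[0,2] ⇒ NO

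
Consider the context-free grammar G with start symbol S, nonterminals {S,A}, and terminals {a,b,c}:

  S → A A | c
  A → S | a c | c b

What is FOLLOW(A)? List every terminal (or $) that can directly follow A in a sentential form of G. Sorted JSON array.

FIRST iteration:
pass 1:
  A via A→a c: +{a}
  A via A→c b: +{c}
  S via S→A A: +{a,c}
  S: {a,c}  A: {a,c}
pass 2: (stable)
  S: {a,c}  A: {a,c}

Compute FOLLOW by fixpoint:
FOLLOW(S) := {$}
round 1:
  S→A A: FOLLOW(A) ⊇ FIRST(A) = {a,c}; new: +{a,c}
  S→A A: FOLLOW(A) ⊇ FOLLOW(S) ⊇ {$}; new: +{$}
  FOLLOW[S]={$}  FOLLOW[A]={$,a,c}
round 2:
  A→S: FOLLOW(S) ⊇ FOLLOW(A) ⊇ {$,a,c}; new: +{a,c}
  FOLLOW[S]={$,a,c}  FOLLOW[A]={$,a,c}
round 3: (stable)
  FOLLOW[S]={$,a,c}  FOLLOW[A]={$,a,c}

FOLLOW(A) = ["$", "a", "c"]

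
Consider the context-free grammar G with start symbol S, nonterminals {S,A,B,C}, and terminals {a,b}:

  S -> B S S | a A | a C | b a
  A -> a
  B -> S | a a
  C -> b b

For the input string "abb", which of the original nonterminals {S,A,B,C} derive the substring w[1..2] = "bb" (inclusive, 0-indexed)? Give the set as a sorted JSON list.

CNF form of G:
  S -> B X3 | T0 A | T0 C | T1 T0
  A -> a
  B -> B X2 | T0 A | T0 C | T0 T0 | T1 T0
  C -> T1 T1
  T0 -> a
  T1 -> b
  X2 -> S S
  X3 -> S S

CYK fill — only the sub-triangle for w[1..2]:
  cell(1,1) b: {T1}  orig:{}
  cell(2,2) b: {T1}  orig:{}
  cell(1,2) bb: {C}

Original NTs in T[1,2] deriving "bb": ["C"]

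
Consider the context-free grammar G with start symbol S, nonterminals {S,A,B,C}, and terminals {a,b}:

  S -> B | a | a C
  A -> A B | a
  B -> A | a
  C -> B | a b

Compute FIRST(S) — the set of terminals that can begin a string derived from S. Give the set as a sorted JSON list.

Compute FIRST by fixpoint:
iter 1:
  A via A→a: +{a}
  B via B→A: +{a}
  C via C→B: +{a}
  S via S→B: +{a}
  FIRST(S)={a}  FIRST(A)={a}  FIRST(B)={a}  FIRST(C)={a}
iter 2: — fixpoint
  FIRST(S)={a}  FIRST(A)={a}  FIRST(B)={a}  FIRST(C)={a}

FIRST(S) = ["a"]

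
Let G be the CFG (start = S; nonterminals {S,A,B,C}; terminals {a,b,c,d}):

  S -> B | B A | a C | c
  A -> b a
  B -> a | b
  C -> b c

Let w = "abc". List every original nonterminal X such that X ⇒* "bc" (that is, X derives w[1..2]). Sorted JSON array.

CNF form of G:
  S -> B A | T1 C | a | b | c
  A -> T0 T1
  B -> a | b
  C -> T0 T2
  T0 -> b
  T1 -> a
  T2 -> c

CYK fill, restricted to cells inside w[1..2]:
  T[1,1] 'b' = {B,S,T0}  orig:{B,S}
  T[2,2] 'c' = {S,T2}  orig:{S}
  T[1,2] 'bc' = {C}

Original NTs in T[1,2] deriving "bc": ["C"]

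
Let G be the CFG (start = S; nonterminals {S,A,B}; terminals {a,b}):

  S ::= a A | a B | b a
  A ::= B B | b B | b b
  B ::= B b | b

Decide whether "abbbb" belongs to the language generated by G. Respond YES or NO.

CNF form of G:
  S -> T0 T1 | T1 A | T1 B
  A -> B B | T0 B | T0 T0
  B -> B T0 | b
  T0 -> b
  T1 -> a

CYK table (by increasing span):
  cell(0,0) a: {T1}  orig:{}
  cell(1,1) b: {B,T0}  orig:{B}
  cell(2,2) b: {B,T0}  orig:{B}
  cell(3,3) b: {B,T0}  orig:{B}
  cell(4,4) b: {B,T0}  orig:{B}
  cell(0,1) ab: {S}
  cell(1,2) bb: {A,B}
  cell(2,3) bb: {A,B}
  cell(3,4) bb: {A,B}
  cell(0,2) abb: {S}
  cell(1,3) bbb: {A,B}
  cell(2,4) bbb: {A,B}
  cell(0,3) abbb: {S}
  cell(1,4) bbbb: {A,B}
  cell(0,4) abbbb: {S}

S ∈ T[0,4] ⇒ YES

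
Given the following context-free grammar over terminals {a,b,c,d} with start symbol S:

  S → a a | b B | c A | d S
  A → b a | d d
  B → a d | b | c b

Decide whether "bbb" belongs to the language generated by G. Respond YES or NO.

CNF form of G:
  S -> T0 B | T1 T1 | T2 S | T3 A
  A -> T0 T1 | T2 T2
  B -> T1 T2 | T3 T0 | b
  T0 -> b
  T1 -> a
  T2 -> d
  T3 -> c

CYK fill:
  [0..0]={B,T0}  "b"  orig:{B}
  [1..1]={B,T0}  "b"  orig:{B}
  [2..2]={B,T0}  "b"  orig:{B}
  [0..1]={S}  "bb"
  [1..2]={S}  "bb"
  [0..2]=∅  "bbb"

S ∉ T[0,2] ⇒ NO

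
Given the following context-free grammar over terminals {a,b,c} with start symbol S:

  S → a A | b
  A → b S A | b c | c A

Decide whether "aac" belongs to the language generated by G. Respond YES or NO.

Convert to CNF:
  S -> T2 A | b
  A -> T0 T1 | T0 X3 | T1 A
  T0 -> b
  T1 -> c
  T2 -> a
  X3 -> S A

Fill CYK table bottom-up:
  [0..0]={T2}  "a"  orig:{}
  [1..1]={T2}  "a"  orig:{}
  [2..2]={T1}  "c"  orig:{}
  [0..1]=∅  "aa"
  [1..2]=∅  "ac"
  [0..2]=∅  "aac"

S ∉ T[0,2] ⇒ NO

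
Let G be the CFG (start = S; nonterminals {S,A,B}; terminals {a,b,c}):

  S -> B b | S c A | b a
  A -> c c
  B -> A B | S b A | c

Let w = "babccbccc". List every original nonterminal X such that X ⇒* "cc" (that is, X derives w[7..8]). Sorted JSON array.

Convert to CNF:
  S -> B T1 | S X4 | T1 T2
  A -> T0 T0
  B -> A B | S X3 | c
  T0 -> c
  T1 -> b
  T2 -> a
  X3 -> T1 A
  X4 -> T0 A

CYK table (by increasing span) (cells [i..j] with 7 ≤ i ≤ j ≤ 8 only):
  T[7,7] 'c' = {B,T0}  orig:{B}
  T[8,8] 'c' = {B,T0}  orig:{B}
  T[7,8] 'cc' = {A}

Original NTs in T[7,8] deriving "cc": ["A"]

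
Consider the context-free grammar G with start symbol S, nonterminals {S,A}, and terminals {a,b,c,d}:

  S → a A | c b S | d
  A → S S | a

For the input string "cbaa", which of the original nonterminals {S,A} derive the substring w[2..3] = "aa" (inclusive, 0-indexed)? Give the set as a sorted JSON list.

CNF form of G:
  S -> T0 A | T1 X3 | d
  A -> S S | a
  T0 -> a
  T1 -> c
  T2 -> b
  X3 -> T2 S

Fill CYK table bottom-up (cells [i..j] with 2 ≤ i ≤ j ≤ 3 only):
  [2..2]={A,T0}  "a"  orig:{A}
  [3..3]={A,T0}  "a"  orig:{A}
  [2..3]={S}  "aa"

Original NTs in T[2,3] deriving "aa": ["S"]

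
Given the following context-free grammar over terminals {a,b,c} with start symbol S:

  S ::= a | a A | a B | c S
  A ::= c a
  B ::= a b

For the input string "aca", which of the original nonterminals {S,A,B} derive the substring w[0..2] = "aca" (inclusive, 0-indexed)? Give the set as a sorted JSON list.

Convert to CNF:
  S -> T0 S | T1 A | T1 B | a
  A -> T0 T1
  B -> T1 T2
  T0 -> c
  T1 -> a
  T2 -> b

CYK table (by increasing span) (cells [i..j] with 0 ≤ i ≤ j ≤ 2 only):
  T[0,0] 'a' = {S,T1}  orig:{S}
  T[1,1] 'c' = {T0}  orig:{}
  T[2,2] 'a' = {S,T1}  orig:{S}
  T[0,1] 'ac' = ∅
  T[1,2] 'ca' = {A,S}
  T[0,2] 'aca' = {S}

Original NTs in T[0,2] deriving "aca": ["S"]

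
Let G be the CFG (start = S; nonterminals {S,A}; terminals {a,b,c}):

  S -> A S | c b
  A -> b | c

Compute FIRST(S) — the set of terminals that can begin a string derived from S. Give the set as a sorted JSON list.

FIRST iteration:
pass 1:
  A via A→b: +{b}
  A via A→c: +{c}
  S via S→A S: +{b,c}
  S: {b,c}  A: {b,c}
pass 2: done
  S: {b,c}  A: {b,c}

FIRST(S) = ["b", "c"]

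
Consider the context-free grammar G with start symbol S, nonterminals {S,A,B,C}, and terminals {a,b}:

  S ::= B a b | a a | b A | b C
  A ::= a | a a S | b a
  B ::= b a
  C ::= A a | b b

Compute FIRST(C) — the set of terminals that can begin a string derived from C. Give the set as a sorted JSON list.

Compute FIRST by fixpoint:
iter 1:
  A via A→a: +{a}
  A via A→b a: +{b}
  B via B→b a: +{b}
  C via C→A a: +{a,b}
  S via S→B a b: +{b}
  S via S→a a: +{a}
  S: {a,b}  A: {a,b}  B: {b}  C: {a,b}
iter 2: — fixpoint
  S: {a,b}  A: {a,b}  B: {b}  C: {a,b}

FIRST(C) = ["a", "b"]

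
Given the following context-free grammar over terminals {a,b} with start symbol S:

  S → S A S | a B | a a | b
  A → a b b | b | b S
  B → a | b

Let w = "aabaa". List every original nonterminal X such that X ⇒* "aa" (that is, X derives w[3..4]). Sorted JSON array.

Convert to CNF:
  S -> S X3 | T0 B | T0 T0 | b
  A -> T0 X2 | T1 S | b
  B -> a | b
  T0 -> a
  T1 -> b
  X2 -> T1 T1
  X3 -> A S

CYK fill, restricted to cells inside w[3..4]:
  cell(3,3) a: {B,T0}  orig:{B}
  cell(4,4) a: {B,T0}  orig:{B}
  cell(3,4) aa: {S}

Original NTs in T[3,4] deriving "aa": ["S"]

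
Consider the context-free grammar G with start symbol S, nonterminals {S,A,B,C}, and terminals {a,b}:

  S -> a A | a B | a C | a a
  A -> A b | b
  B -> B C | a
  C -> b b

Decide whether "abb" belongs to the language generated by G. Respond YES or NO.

Convert to CNF:
  S -> T1 A | T1 B | T1 C | T1 T1
  A -> A T0 | b
  B -> B C | a
  C -> T0 T0
  T0 -> b
  T1 -> a

CYK fill:
  T[0,0] 'a' = {B,T1}  orig:{B}
  T[1,1] 'b' = {A,T0}  orig:{A}
  T[2,2] 'b' = {A,T0}  orig:{A}
  T[0,1] 'ab' = {S}
  T[1,2] 'bb' = {A,C}
  T[0,2] 'abb' = {B,S}

S ∈ T[0,2] ⇒ YES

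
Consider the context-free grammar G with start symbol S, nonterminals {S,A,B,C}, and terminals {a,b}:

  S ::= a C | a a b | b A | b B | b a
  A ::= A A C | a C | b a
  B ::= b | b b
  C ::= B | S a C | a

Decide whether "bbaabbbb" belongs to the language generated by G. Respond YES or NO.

Convert to CNF:
  S -> T0 C | T0 X4 | T1 A | T1 B | T1 T0
  A -> A X2 | T0 C | T1 T0
  B -> T1 T1 | b
  C -> S X3 | T1 T1 | a | b
  T0 -> a
  T1 -> b
  X2 -> A C
  X3 -> T0 C
  X4 -> T0 T1

CYK fill:
  cell(0,0) b: {B,C,T1}  orig:{B,C}
  cell(1,1) b: {B,C,T1}  orig:{B,C}
  cell(2,2) a: {C,T0}  orig:{C}
  cell(3,3) a: {C,T0}  orig:{C}
  cell(4,4) b: {B,C,T1}  orig:{B,C}
  cell(5,5) b: {B,C,T1}  orig:{B,C}
  cell(6,6) b: {B,C,T1}  orig:{B,C}
  cell(7,7) b: {B,C,T1}  orig:{B,C}
  cell(0,1) bb: {B,C,S}
  cell(1,2) ba: {A,S}
  cell(2,3) aa: {A,S,X3}  orig:{A,S}
  cell(3,4) ab: {A,S,X3,X4}  orig:{A,S}
  cell(4,5) bb: {B,C,S}
  cell(5,6) bb: {B,C,S}
  cell(6,7) bb: {B,C,S}
  cell(0,2) bba: {S}
  cell(1,3) baa: {S,X2}  orig:{S}
  cell(2,4) aab: {S,X2}  orig:{S}
  cell(3,5) abb: {A,S,X2,X3}  orig:{A,S}
  cell(4,6) bbb: {S}
  cell(5,7) bbb: {S}
  cell(0,3) bbaa: {C}
  cell(1,4) baab: {C}
  cell(2,5) aabb: {X2}  orig:{}
  cell(3,6) abbb: {X2}  orig:{}
  cell(4,7) bbbb: ∅
  cell(0,4) bbaab: {C}
  cell(1,5) baabb: {A,C}
  cell(2,6) aabbb: ∅
  cell(3,7) abbbb: {X2}  orig:{}
  cell(0,5) bbaabb: {C,S}
  cell(1,6) baabbb: {A,X2}  orig:{A}
  cell(2,7) aabbbb: ∅
  cell(0,6) bbaabbb: {S}
  cell(1,7) baabbbb: {A,X2}  orig:{A}
  cell(0,7) bbaabbbb: {S}

S ∈ T[0,7] ⇒ YES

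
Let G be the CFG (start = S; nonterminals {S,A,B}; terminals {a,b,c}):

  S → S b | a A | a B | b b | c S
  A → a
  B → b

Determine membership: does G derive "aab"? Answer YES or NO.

Convert to CNF:
  S -> S T0 | T0 T0 | T1 A | T1 B | T2 S
  A -> a
  B -> b
  T0 -> b
  T1 -> a
  T2 -> c

CYK table (by increasing span):
  cell(0,0) a: {A,T1}  orig:{A}
  cell(1,1) a: {A,T1}  orig:{A}
  cell(2,2) b: {B,T0}  orig:{B}
  cell(0,1) aa: {S}
  cell(1,2) ab: {S}
  cell(0,2) aab: {S}

S ∈ T[0,2] ⇒ YES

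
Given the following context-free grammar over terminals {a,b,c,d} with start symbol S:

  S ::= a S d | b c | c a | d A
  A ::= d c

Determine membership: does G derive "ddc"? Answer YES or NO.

Convert to CNF:
  S -> T0 A | T1 T2 | T2 X4 | T3 T1
  A -> T0 T1
  T0 -> d
  T1 -> c
  T2 -> a
  T3 -> b
  X4 -> S T0

CYK fill:
  [0..0]={T0}  "d"  orig:{}
  [1..1]={T0}  "d"  orig:{}
  [2..2]={T1}  "c"  orig:{}
  [0..1]=∅  "dd"
  [1..2]={A}  "dc"
  [0..2]={S}  "ddc"

S ∈ T[0,2] ⇒ YES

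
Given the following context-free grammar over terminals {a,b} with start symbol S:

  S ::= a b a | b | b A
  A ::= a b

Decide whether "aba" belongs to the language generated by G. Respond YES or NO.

Convert to CNF:
  S -> T0 X2 | T1 A | b
  A -> T0 T1
  T0 -> a
  T1 -> b
  X2 -> T1 T0

Fill CYK table bottom-up:
  cell(0,0) a: {T0}  orig:{}
  cell(1,1) b: {S,T1}  orig:{S}
  cell(2,2) a: {T0}  orig:{}
  cell(0,1) ab: {A}
  cell(1,2) ba: {X2}  orig:{}
  cell(0,2) aba: {S}

S ∈ T[0,2] ⇒ YES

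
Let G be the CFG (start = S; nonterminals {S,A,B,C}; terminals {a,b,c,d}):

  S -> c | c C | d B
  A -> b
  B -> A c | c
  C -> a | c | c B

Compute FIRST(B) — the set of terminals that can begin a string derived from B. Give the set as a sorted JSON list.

Compute FIRST by fixpoint:
pass 1:
  A via A→b: +{b}
  B via B→A c: +{b}
  B via B→c: +{c}
  C via C→a: +{a}
  C via C→c: +{c}
  S via S→c: +{c}
  S via S→d B: +{d}
  FIRST(S)={c,d}  FIRST(A)={b}  FIRST(B)={b,c}  FIRST(C)={a,c}
pass 2: (no change)
  FIRST(S)={c,d}  FIRST(A)={b}  FIRST(B)={b,c}  FIRST(C)={a,c}

FIRST(B) = ["b", "c"]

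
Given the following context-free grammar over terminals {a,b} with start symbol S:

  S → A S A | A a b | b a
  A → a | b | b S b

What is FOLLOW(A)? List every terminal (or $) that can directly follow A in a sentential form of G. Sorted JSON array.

Compute FIRST by fixpoint:
round 1:
  A via A→a: +{a}
  A via A→b: +{b}
  S via S→A S A: +{a,b}
  FIRST[S]={a,b}  FIRST[A]={a,b}
round 2: done
  FIRST[S]={a,b}  FIRST[A]={a,b}

FOLLOW iteration:
initialize: $ ∈ FOLLOW(S)
round 1:
  A→b S b: FOLLOW(S) ⊇ FIRST(b) = {b}; new: +{b}
  S→A S A: FOLLOW(A) ⊇ FIRST(S) = {a,b}; new: +{a,b}
  S→A S A: FOLLOW(S) ⊇ FIRST(A) = {a,b}; new: +{a}
  S→A S A: FOLLOW(A) ⊇ FOLLOW(S) ⊇ {$,a,b}; new: +{$}
  S: {$,a,b}  A: {$,a,b}
round 2: (stable)
  S: {$,a,b}  A: {$,a,b}

FOLLOW(A) = ["$", "a", "b"]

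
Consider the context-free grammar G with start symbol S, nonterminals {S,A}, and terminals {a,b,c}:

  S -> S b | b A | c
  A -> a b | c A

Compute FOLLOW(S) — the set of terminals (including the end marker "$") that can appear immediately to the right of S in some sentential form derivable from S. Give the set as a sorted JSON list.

FIRST iteration:
pass 1:
  A via A→a b: +{a}
  A via A→c A: +{c}
  S via S→b A: +{b}
  S via S→c: +{c}
  S: {b,c}  A: {a,c}
pass 2: done
  S: {b,c}  A: {a,c}

FOLLOW iteration:
initialize: $ ∈ FOLLOW(S)
pass 1:
  S→S b: FOLLOW(S) ⊇ FIRST(b) = {b}; new: +{b}
  S→b A: FOLLOW(A) ⊇ FOLLOW(S) ⊇ {$,b}; new: +{$,b}
  FOLLOW[S]={$,b}  FOLLOW[A]={$,b}
pass 2: done
  FOLLOW[S]={$,b}  FOLLOW[A]={$,b}

FOLLOW(S) = ["$", "b"]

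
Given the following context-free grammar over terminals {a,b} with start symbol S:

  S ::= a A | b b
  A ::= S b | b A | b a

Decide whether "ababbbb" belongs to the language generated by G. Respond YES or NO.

Convert to CNF:
  S -> T0 T0 | T1 A
  A -> S T0 | T0 A | T0 T1
  T0 -> b
  T1 -> a

CYK fill:
  [0..0]={T1}  "a"  orig:{}
  [1..1]={T0}  "b"  orig:{}
  [2..2]={T1}  "a"  orig:{}
  [3..3]={T0}  "b"  orig:{}
  [4..4]={T0}  "b"  orig:{}
  [5..5]={T0}  "b"  orig:{}
  [6..6]={T0}  "b"  orig:{}
  [0..1]=∅  "ab"
  [1..2]={A}  "ba"
  [2..3]=∅  "ab"
  [3..4]={S}  "bb"
  [4..5]={S}  "bb"
  [5..6]={S}  "bb"
  [0..2]={S}  "aba"
  [1..3]=∅  "bab"
  [2..4]=∅  "abb"
  [3..5]={A}  "bbb"
  [4..6]={A}  "bbb"
  [0..3]={A}  "abab"
  [1..4]=∅  "babb"
  [2..5]={S}  "abbb"
  [3..6]={A}  "bbbb"
  [0..4]=∅  "ababb"
  [1..5]=∅  "babbb"
  [2..6]={A,S}  "abbbb"
  [0..5]=∅  "ababbb"
  [1..6]={A}  "babbbb"
  [0..6]={S}  "ababbbb"

S ∈ T[0,6] ⇒ YES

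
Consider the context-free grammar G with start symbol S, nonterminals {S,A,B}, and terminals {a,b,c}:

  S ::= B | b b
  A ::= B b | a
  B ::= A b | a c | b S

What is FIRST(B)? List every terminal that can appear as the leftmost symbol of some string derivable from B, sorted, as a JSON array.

FIRST iteration:
round 1:
  A via A→a: +{a}
  B via B→A b: +{a}
  B via B→b S: +{b}
  S via S→B: +{a,b}
  S: {a,b}  A: {a}  B: {a,b}
round 2:
  A via A→B b: +{b}
  S: {a,b}  A: {a,b}  B: {a,b}
round 3: done
  S: {a,b}  A: {a,b}  B: {a,b}

FIRST(B) = ["a", "b"]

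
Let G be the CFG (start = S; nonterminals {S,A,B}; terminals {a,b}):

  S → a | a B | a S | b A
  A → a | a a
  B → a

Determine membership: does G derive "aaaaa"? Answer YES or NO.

Convert to CNF:
  S -> T0 B | T0 S | T1 A | a
  A -> T0 T0 | a
  B -> a
  T0 -> a
  T1 -> b

CYK table (by increasing span):
  [0..0]={A,B,S,T0}  "a"  orig:{A,B,S}
  [1..1]={A,B,S,T0}  "a"  orig:{A,B,S}
  [2..2]={A,B,S,T0}  "a"  orig:{A,B,S}
  [3..3]={A,B,S,T0}  "a"  orig:{A,B,S}
  [4..4]={A,B,S,T0}  "a"  orig:{A,B,S}
  [0..1]={A,S}  "aa"
  [1..2]={A,S}  "aa"
  [2..3]={A,S}  "aa"
  [3..4]={A,S}  "aa"
  [0..2]={S}  "aaa"
  [1..3]={S}  "aaa"
  [2..4]={S}  "aaa"
  [0..3]={S}  "aaaa"
  [1..4]={S}  "aaaa"
  [0..4]={S}  "aaaaa"

S ∈ T[0,4] ⇒ YES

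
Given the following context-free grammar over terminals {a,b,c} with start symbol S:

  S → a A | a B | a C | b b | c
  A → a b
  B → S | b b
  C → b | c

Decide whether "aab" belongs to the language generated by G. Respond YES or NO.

Convert to CNF:
  S -> T0 A | T0 B | T0 C | T1 T1 | c
  A -> T0 T1
  B -> T0 A | T0 B | T0 C | T1 T1 | c
  C -> b | c
  T0 -> a
  T1 -> b

Fill CYK table bottom-up:
  [0..0]={T0}  "a"  orig:{}
  [1..1]={T0}  "a"  orig:{}
  [2..2]={C,T1}  "b"  orig:{C}
  [0..1]=∅  "aa"
  [1..2]={A,B,S}  "ab"
  [0..2]={B,S}  "aab"

S ∈ T[0,2] ⇒ YES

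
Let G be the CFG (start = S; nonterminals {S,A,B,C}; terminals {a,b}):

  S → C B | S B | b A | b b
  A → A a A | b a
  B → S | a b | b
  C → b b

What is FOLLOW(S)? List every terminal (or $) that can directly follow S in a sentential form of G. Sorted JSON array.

Compute FIRST by fixpoint:
iter 1:
  A via A→b a: +{b}
  B via B→a b: +{a}
  B via B→b: +{b}
  C via C→b b: +{b}
  S via S→C B: +{b}
  FIRST[S]={b}  FIRST[A]={b}  FIRST[B]={a,b}  FIRST[C]={b}
iter 2: — fixpoint
  FIRST[S]={b}  FIRST[A]={b}  FIRST[B]={a,b}  FIRST[C]={b}

FOLLOW sets:
FOLLOW(S) := {$}
iter 1:
  A→A a A: FOLLOW(A) ⊇ FIRST(a) = {a}; new: +{a}
  S→C B: FOLLOW(C) ⊇ FIRST(B) = {a,b}; new: +{a,b}
  S→C B: FOLLOW(B) ⊇ FOLLOW(S) ⊇ {$}; new: +{$}
  S→S B: FOLLOW(S) ⊇ FIRST(B) = {a,b}; new: +{a,b}
  S→S B: FOLLOW(B) ⊇ FOLLOW(S) ⊇ {$,a,b}; new: +{a,b}
  S→b A: FOLLOW(A) ⊇ FOLLOW(S) ⊇ {$,a,b}; new: +{$,b}
  S: {$,a,b}  A: {$,a,b}  B: {$,a,b}  C: {a,b}
iter 2: (stable)
  S: {$,a,b}  A: {$,a,b}  B: {$,a,b}  C: {a,b}

FOLLOW(S) = ["$", "a", "b"]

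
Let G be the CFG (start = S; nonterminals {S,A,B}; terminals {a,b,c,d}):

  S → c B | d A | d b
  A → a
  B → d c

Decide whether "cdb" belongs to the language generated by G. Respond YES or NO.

CNF form of G:
  S -> T0 A | T0 T2 | T1 B
  A -> a
  B -> T0 T1
  T0 -> d
  T1 -> c
  T2 -> b

CYK table (by increasing span):
  [0..0]={T1}  "c"  orig:{}
  [1..1]={T0}  "d"  orig:{}
  [2..2]={T2}  "b"  orig:{}
  [0..1]=∅  "cd"
  [1..2]={S}  "db"
  [0..2]=∅  "cdb"

S ∉ T[0,2] ⇒ NO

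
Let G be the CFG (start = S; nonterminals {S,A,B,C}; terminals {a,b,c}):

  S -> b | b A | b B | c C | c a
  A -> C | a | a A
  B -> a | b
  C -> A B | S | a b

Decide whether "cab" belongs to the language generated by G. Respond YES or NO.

CNF form of G:
  S -> T1 A | T1 B | T2 C | T2 T0 | b
  A -> A B | T0 A | T0 T1 | T1 A | T1 B | T2 C | T2 T0 | a | b
  B -> a | b
  C -> A B | T0 T1 | T1 A | T1 B | T2 C | T2 T0 | b
  T0 -> a
  T1 -> b
  T2 -> c

CYK fill:
  [0..0]={T2}  "c"  orig:{}
  [1..1]={A,B,T0}  "a"  orig:{A,B}
  [2..2]={A,B,C,S,T1}  "b"  orig:{A,B,C,S}
  [0..1]={A,C,S}  "ca"
  [1..2]={A,C}  "ab"
  [0..2]={A,C,S}  "cab"

S ∈ T[0,2] ⇒ YES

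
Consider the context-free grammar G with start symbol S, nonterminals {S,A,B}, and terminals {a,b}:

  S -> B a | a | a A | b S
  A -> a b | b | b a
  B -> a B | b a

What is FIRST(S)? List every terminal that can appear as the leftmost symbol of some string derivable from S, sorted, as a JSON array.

FIRST iteration:
pass 1:
  A via A→a b: +{a}
  A via A→b: +{b}
  B via B→a B: +{a}
  B via B→b a: +{b}
  S via S→B a: +{a,b}
  S: {a,b}  A: {a,b}  B: {a,b}
pass 2: (stable)
  S: {a,b}  A: {a,b}  B: {a,b}

FIRST(S) = ["a", "b"]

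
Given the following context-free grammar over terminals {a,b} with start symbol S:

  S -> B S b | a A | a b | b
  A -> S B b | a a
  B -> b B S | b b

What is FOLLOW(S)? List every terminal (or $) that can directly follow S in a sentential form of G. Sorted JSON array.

FIRST sets, iterate to fixpoint:
pass 1:
  A via A→a a: +{a}
  B via B→b B S: +{b}
  S via S→B S b: +{b}
  S via S→a A: +{a}
  S: {a,b}  A: {a}  B: {b}
pass 2:
  A via A→S B b: +{b}
  S: {a,b}  A: {a,b}  B: {b}
pass 3: (stable)
  S: {a,b}  A: {a,b}  B: {b}

FOLLOW iteration:
FOLLOW(S) := {$}
round 1:
  A→S B b: FOLLOW(S) ⊇ FIRST(B) = {b}; new: +{b}
  A→S B b: FOLLOW(B) ⊇ FIRST(b) = {b}; new: +{b}
  B→b B S: FOLLOW(B) ⊇ FIRST(S) = {a,b}; new: +{a}
  B→b B S: FOLLOW(S) ⊇ FOLLOW(B) ⊇ {a,b}; new: +{a}
  S→a A: FOLLOW(A) ⊇ FOLLOW(S) ⊇ {$,a,b}; new: +{$,a,b}
  FOLLOW[S]={$,a,b}  FOLLOW[A]={$,a,b}  FOLLOW[B]={a,b}
round 2: (stable)
  FOLLOW[S]={$,a,b}  FOLLOW[A]={$,a,b}  FOLLOW[B]={a,b}

FOLLOW(S) = ["$", "a", "b"]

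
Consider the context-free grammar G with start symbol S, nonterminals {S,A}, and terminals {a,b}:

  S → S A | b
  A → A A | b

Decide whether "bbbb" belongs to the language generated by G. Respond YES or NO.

CNF form of G:
  S -> S A | b
  A -> A A | b

CYK table (by increasing span):
  [0..0]={A,S}  "b"
  [1..1]={A,S}  "b"
  [2..2]={A,S}  "b"
  [3..3]={A,S}  "b"
  [0..1]={A,S}  "bb"
  [1..2]={A,S}  "bb"
  [2..3]={A,S}  "bb"
  [0..2]={A,S}  "bbb"
  [1..3]={A,S}  "bbb"
  [0..3]={A,S}  "bbbb"

S ∈ T[0,3] ⇒ YES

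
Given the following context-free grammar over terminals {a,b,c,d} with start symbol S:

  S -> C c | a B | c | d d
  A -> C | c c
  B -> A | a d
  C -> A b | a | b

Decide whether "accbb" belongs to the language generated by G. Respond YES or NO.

CNF form of G:
  S -> C T1 | T2 B | T3 T3 | c
  A -> A T0 | T1 T1 | a | b
  B -> A T0 | T1 T1 | T2 T3 | a | b
  C -> A T0 | a | b
  T0 -> b
  T1 -> c
  T2 -> a
  T3 -> d

CYK table (by increasing span):
  cell(0,0) a: {A,B,C,T2}  orig:{A,B,C}
  cell(1,1) c: {S,T1}  orig:{S}
  cell(2,2) c: {S,T1}  orig:{S}
  cell(3,3) b: {A,B,C,T0}  orig:{A,B,C}
  cell(4,4) b: {A,B,C,T0}  orig:{A,B,C}
  cell(0,1) ac: {S}
  cell(1,2) cc: {A,B}
  cell(2,3) cb: ∅
  cell(3,4) bb: {A,B,C}
  cell(0,2) acc: {S}
  cell(1,3) ccb: {A,B,C}
  cell(2,4) cbb: ∅
  cell(0,3) accb: {S}
  cell(1,4) ccbb: {A,B,C}
  cell(0,4) accbb: {S}

S ∈ T[0,4] ⇒ YES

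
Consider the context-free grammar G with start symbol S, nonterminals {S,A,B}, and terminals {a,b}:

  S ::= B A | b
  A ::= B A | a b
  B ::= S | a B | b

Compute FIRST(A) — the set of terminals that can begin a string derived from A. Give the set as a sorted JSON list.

Compute FIRST by fixpoint:
[1]
  A via A→a b: +{a}
  B via B→a B: +{a}
  B via B→b: +{b}
  S via S→B A: +{a,b}
  FIRST(S)={a,b}  FIRST(A)={a}  FIRST(B)={a,b}
[2]
  A via A→B A: +{b}
  FIRST(S)={a,b}  FIRST(A)={a,b}  FIRST(B)={a,b}
[3] (no change)
  FIRST(S)={a,b}  FIRST(A)={a,b}  FIRST(B)={a,b}

FIRST(A) = ["a", "b"]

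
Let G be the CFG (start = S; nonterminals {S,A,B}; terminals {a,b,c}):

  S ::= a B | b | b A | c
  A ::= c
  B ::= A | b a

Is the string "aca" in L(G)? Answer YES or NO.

Convert to CNF:
  S -> T0 A | T1 B | b | c
  A -> c
  B -> T0 T1 | c
  T0 -> b
  T1 -> a

CYK fill:
  [0..0]={T1}  "a"  orig:{}
  [1..1]={A,B,S}  "c"
  [2..2]={T1}  "a"  orig:{}
  [0..1]={S}  "ac"
  [1..2]=∅  "ca"
  [0..2]=∅  "aca"

S ∉ T[0,2] ⇒ NO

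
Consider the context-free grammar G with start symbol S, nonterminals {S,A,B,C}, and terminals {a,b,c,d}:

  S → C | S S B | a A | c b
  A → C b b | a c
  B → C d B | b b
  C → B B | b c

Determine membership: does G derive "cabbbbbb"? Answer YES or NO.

CNF form of G:
  S -> B B | S X6 | T0 T2 | T1 A | T2 T0
  A -> C X4 | T1 T2
  B -> C X5 | T0 T0
  C -> B B | T0 T2
  T0 -> b
  T1 -> a
  T2 -> c
  T3 -> d
  X4 -> T0 T0
  X5 -> T3 B
  X6 -> S B

Fill CYK table bottom-up:
  T[0,0] 'c' = {T2}  orig:{}
  T[1,1] 'a' = {T1}  orig:{}
  T[2,2] 'b' = {T0}  orig:{}
  T[3,3] 'b' = {T0}  orig:{}
  T[4,4] 'b' = {T0}  orig:{}
  T[5,5] 'b' = {T0}  orig:{}
  T[6,6] 'b' = {T0}  orig:{}
  T[7,7] 'b' = {T0}  orig:{}
  T[0,1] 'ca' = ∅
  T[1,2] 'ab' = ∅
  T[2,3] 'bb' = {B,X4}  orig:{B}
  T[3,4] 'bb' = {B,X4}  orig:{B}
  T[4,5] 'bb' = {B,X4}  orig:{B}
  T[5,6] 'bb' = {B,X4}  orig:{B}
  T[6,7] 'bb' = {B,X4}  orig:{B}
  T[0,2] 'cab' = ∅
  T[1,3] 'abb' = ∅
  T[2,4] 'bbb' = ∅
  T[3,5] 'bbb' = ∅
  T[4,6] 'bbb' = ∅
  T[5,7] 'bbb' = ∅
  T[0,3] 'cabb' = ∅
  T[1,4] 'abbb' = ∅
  T[2,5] 'bbbb' = {C,S}
  T[3,6] 'bbbb' = {C,S}
  T[4,7] 'bbbb' = {C,S}
  T[0,4] 'cabbb' = ∅
  T[1,5] 'abbbb' = ∅
  T[2,6] 'bbbbb' = ∅
  T[3,7] 'bbbbb' = ∅
  T[0,5] 'cabbbb' = ∅
  T[1,6] 'abbbbb' = ∅
  T[2,7] 'bbbbbb' = {A,X6}  orig:{A}
  T[0,6] 'cabbbbb' = ∅
  T[1,7] 'abbbbbb' = {S}
  T[0,7] 'cabbbbbb' = ∅

S ∉ T[0,7] ⇒ NO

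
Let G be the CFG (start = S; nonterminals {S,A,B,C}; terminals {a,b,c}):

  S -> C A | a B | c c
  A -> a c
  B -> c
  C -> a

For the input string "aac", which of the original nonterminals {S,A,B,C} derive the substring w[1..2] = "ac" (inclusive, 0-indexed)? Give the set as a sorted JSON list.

CNF form of G:
  S -> C A | T0 B | T1 T1
  A -> T0 T1
  B -> c
  C -> a
  T0 -> a
  T1 -> c

CYK table (by increasing span) (cells [i..j] with 1 ≤ i ≤ j ≤ 2 only):
  [1..1]={C,T0}  "a"  orig:{C}
  [2..2]={B,T1}  "c"  orig:{B}
  [1..2]={A,S}  "ac"

Original NTs in T[1,2] deriving "ac": ["A", "S"]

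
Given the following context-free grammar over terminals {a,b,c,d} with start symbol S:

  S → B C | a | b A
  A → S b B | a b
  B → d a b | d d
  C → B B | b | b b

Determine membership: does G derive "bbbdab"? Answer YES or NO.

CNF form of G:
  S -> B C | T0 A | a
  A -> S X3 | T1 T0
  B -> T2 T2 | T2 X4
  C -> B B | T0 T0 | b
  T0 -> b
  T1 -> a
  T2 -> d
  X3 -> T0 B
  X4 -> T1 T0

CYK fill:
  [0..0]={C,T0}  "b"  orig:{C}
  [1..1]={C,T0}  "b"  orig:{C}
  [2..2]={C,T0}  "b"  orig:{C}
  [3..3]={T2}  "d"  orig:{}
  [4..4]={S,T1}  "a"  orig:{S}
  [5..5]={C,T0}  "b"  orig:{C}
  [0..1]={C}  "bb"
  [1..2]={C}  "bb"
  [2..3]=∅  "bd"
  [3..4]=∅  "da"
  [4..5]={A,X4}  "ab"  orig:{A}
  [0..2]=∅  "bbb"
  [1..3]=∅  "bbd"
  [2..4]=∅  "bda"
  [3..5]={B}  "dab"
  [0..3]=∅  "bbbd"
  [1..4]=∅  "bbda"
  [2..5]={X3}  "bdab"  orig:{}
  [0..4]=∅  "bbbda"
  [1..5]=∅  "bbdab"
  [0..5]=∅  "bbbdab"

S ∉ T[0,5] ⇒ NO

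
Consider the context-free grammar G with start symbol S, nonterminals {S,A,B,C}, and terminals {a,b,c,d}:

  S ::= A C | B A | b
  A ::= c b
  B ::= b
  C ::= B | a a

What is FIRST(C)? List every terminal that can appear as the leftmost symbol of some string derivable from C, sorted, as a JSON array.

FIRST iteration:
[1]
  A via A→c b: +{c}
  B via B→b: +{b}
  C via C→B: +{b}
  C via C→a a: +{a}
  S via S→A C: +{c}
  S via S→B A: +{b}
  FIRST(S)={b,c}  FIRST(A)={c}  FIRST(B)={b}  FIRST(C)={a,b}
[2] — fixpoint
  FIRST(S)={b,c}  FIRST(A)={c}  FIRST(B)={b}  FIRST(C)={a,b}

FIRST(C) = ["a", "b"]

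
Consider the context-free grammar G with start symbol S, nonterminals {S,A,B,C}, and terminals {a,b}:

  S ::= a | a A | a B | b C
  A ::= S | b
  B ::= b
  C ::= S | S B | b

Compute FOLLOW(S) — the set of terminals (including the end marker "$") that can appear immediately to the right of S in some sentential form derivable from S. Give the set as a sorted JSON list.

Compute FIRST by fixpoint:
[1]
  A via A→b: +{b}
  B via B→b: +{b}
  C via C→b: +{b}
  S via S→a: +{a}
  S via S→b C: +{b}
  S: {a,b}  A: {b}  B: {b}  C: {b}
[2]
  A via A→S: +{a}
  C via C→S: +{a}
  S: {a,b}  A: {a,b}  B: {b}  C: {a,b}
[3] (stable)
  S: {a,b}  A: {a,b}  B: {b}  C: {a,b}

Compute FOLLOW by fixpoint:
initialize: $ ∈ FOLLOW(S)
iter 1:
  C→S B: FOLLOW(S) ⊇ FIRST(B) = {b}; new: +{b}
  S→a A: FOLLOW(A) ⊇ FOLLOW(S) ⊇ {$,b}; new: +{$,b}
  S→a B: FOLLOW(B) ⊇ FOLLOW(S) ⊇ {$,b}; new: +{$,b}
  S→b C: FOLLOW(C) ⊇ FOLLOW(S) ⊇ {$,b}; new: +{$,b}
  FOLLOW(S)={$,b}  FOLLOW(A)={$,b}  FOLLOW(B)={$,b}  FOLLOW(C)={$,b}
iter 2: (stable)
  FOLLOW(S)={$,b}  FOLLOW(A)={$,b}  FOLLOW(B)={$,b}  FOLLOW(C)={$,b}

FOLLOW(S) = ["$", "b"]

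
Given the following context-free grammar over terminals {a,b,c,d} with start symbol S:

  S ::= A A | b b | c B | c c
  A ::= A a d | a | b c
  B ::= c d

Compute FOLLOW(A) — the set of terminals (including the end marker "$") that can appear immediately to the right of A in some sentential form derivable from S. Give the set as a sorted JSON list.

FIRST sets, iterate to fixpoint:
round 1:
  A via A→a: +{a}
  A via A→b c: +{b}
  B via B→c d: +{c}
  S via S→A A: +{a,b}
  S via S→c B: +{c}
  FIRST[S]={a,b,c}  FIRST[A]={a,b}  FIRST[B]={c}
round 2: done
  FIRST[S]={a,b,c}  FIRST[A]={a,b}  FIRST[B]={c}

FOLLOW iteration:
initialize: $ ∈ FOLLOW(S)
iter 1:
  A→A a d: FOLLOW(A) ⊇ FIRST(a) = {a}; new: +{a}
  S→A A: FOLLOW(A) ⊇ FIRST(A) = {a,b}; new: +{b}
  S→A A: FOLLOW(A) ⊇ FOLLOW(S) ⊇ {$}; new: +{$}
  S→c B: FOLLOW(B) ⊇ FOLLOW(S) ⊇ {$}; new: +{$}
  FOLLOW[S]={$}  FOLLOW[A]={$,a,b}  FOLLOW[B]={$}
iter 2: — fixpoint
  FOLLOW[S]={$}  FOLLOW[A]={$,a,b}  FOLLOW[B]={$}

FOLLOW(A) = ["$", "a", "b"]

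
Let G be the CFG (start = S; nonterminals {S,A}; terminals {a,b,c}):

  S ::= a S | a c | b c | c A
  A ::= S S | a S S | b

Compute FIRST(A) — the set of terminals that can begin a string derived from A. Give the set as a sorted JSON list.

FIRST iteration:
[1]
  A via A→a S S: +{a}
  A via A→b: +{b}
  S via S→a S: +{a}
  S via S→b c: +{b}
  S via S→c A: +{c}
  S: {a,b,c}  A: {a,b}
[2]
  A via A→S S: +{c}
  S: {a,b,c}  A: {a,b,c}
[3] — fixpoint
  S: {a,b,c}  A: {a,b,c}

FIRST(A) = ["a", "b", "c"]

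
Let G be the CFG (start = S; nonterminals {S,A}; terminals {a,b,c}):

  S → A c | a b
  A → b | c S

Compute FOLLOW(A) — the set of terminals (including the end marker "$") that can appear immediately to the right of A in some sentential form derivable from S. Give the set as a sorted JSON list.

FIRST iteration:
[1]
  A via A→b: +{b}
  A via A→c S: +{c}
  S via S→A c: +{b,c}
  S via S→a b: +{a}
  FIRST(S)={a,b,c}  FIRST(A)={b,c}
[2] (stable)
  FIRST(S)={a,b,c}  FIRST(A)={b,c}

Compute FOLLOW by fixpoint:
initialize: $ ∈ FOLLOW(S)
[1]
  S→A c: FOLLOW(A) ⊇ FIRST(c) = {c}; new: +{c}
  FOLLOW(S)={$}  FOLLOW(A)={c}
[2]
  A→c S: FOLLOW(S) ⊇ FOLLOW(A) ⊇ {c}; new: +{c}
  FOLLOW(S)={$,c}  FOLLOW(A)={c}
[3] done
  FOLLOW(S)={$,c}  FOLLOW(A)={c}

FOLLOW(A) = ["c"]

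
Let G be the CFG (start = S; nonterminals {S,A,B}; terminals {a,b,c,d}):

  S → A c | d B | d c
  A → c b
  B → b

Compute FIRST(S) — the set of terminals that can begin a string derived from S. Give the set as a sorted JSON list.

Compute FIRST by fixpoint:
iter 1:
  A via A→c b: +{c}
  B via B→b: +{b}
  S via S→A c: +{c}
  S via S→d B: +{d}
  FIRST(S)={c,d}  FIRST(A)={c}  FIRST(B)={b}
iter 2: (no change)
  FIRST(S)={c,d}  FIRST(A)={c}  FIRST(B)={b}

FIRST(S) = ["c", "d"]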